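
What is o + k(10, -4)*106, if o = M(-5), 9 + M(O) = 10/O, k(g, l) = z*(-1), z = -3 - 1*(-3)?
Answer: -11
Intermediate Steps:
z = 0 (z = -3 + 3 = 0)
k(g, l) = 0 (k(g, l) = 0*(-1) = 0)
M(O) = -9 + 10/O
o = -11 (o = -9 + 10/(-5) = -9 + 10*(-1/5) = -9 - 2 = -11)
o + k(10, -4)*106 = -11 + 0*106 = -11 + 0 = -11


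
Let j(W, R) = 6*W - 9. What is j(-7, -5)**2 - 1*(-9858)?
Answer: 12459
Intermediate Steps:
j(W, R) = -9 + 6*W
j(-7, -5)**2 - 1*(-9858) = (-9 + 6*(-7))**2 - 1*(-9858) = (-9 - 42)**2 + 9858 = (-51)**2 + 9858 = 2601 + 9858 = 12459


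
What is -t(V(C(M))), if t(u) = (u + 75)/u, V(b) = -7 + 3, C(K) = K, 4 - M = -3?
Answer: 71/4 ≈ 17.750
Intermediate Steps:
M = 7 (M = 4 - 1*(-3) = 4 + 3 = 7)
V(b) = -4
t(u) = (75 + u)/u
-t(V(C(M))) = -(75 - 4)/(-4) = -(-1)*71/4 = -1*(-71/4) = 71/4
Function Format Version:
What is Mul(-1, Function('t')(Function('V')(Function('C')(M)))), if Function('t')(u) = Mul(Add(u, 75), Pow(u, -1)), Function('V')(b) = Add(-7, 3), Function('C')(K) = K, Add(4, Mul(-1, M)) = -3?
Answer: Rational(71, 4) ≈ 17.750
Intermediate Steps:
M = 7 (M = Add(4, Mul(-1, -3)) = Add(4, 3) = 7)
Function('V')(b) = -4
Function('t')(u) = Mul(Pow(u, -1), Add(75, u)) (Function('t')(u) = Mul(Add(75, u), Pow(u, -1)) = Mul(Pow(u, -1), Add(75, u)))
Mul(-1, Function('t')(Function('V')(Function('C')(M)))) = Mul(-1, Mul(Pow(-4, -1), Add(75, -4))) = Mul(-1, Mul(Rational(-1, 4), 71)) = Mul(-1, Rational(-71, 4)) = Rational(71, 4)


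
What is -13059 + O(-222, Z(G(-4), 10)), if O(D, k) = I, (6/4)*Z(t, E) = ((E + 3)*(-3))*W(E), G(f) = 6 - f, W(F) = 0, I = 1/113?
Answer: -1475666/113 ≈ -13059.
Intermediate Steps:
I = 1/113 ≈ 0.0088496
Z(t, E) = 0 (Z(t, E) = 2*(((E + 3)*(-3))*0)/3 = 2*(((3 + E)*(-3))*0)/3 = 2*((-9 - 3*E)*0)/3 = (⅔)*0 = 0)
O(D, k) = 1/113
-13059 + O(-222, Z(G(-4), 10)) = -13059 + 1/113 = -1475666/113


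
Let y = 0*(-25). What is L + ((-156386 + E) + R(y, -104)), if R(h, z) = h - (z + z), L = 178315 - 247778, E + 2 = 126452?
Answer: -99191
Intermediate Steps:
E = 126450 (E = -2 + 126452 = 126450)
y = 0
L = -69463
R(h, z) = h - 2*z
L + ((-156386 + E) + R(y, -104)) = -69463 + ((-156386 + 126450) + (0 - 2*(-104))) = -69463 + (-29936 + (0 + 208)) = -69463 + (-29936 + 208) = -69463 - 29728 = -99191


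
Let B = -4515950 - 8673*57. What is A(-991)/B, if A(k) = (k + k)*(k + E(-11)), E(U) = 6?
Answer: -1952270/5010311 ≈ -0.38965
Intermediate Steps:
A(k) = 2*k*(6 + k) (A(k) = (k + k)*(k + 6) = (2*k)*(6 + k) = 2*k*(6 + k))
B = -5010311 (B = -4515950 - 494361 = -5010311)
A(-991)/B = (2*(-991)*(6 - 991))/(-5010311) = (2*(-991)*(-985))*(-1/5010311) = 1952270*(-1/5010311) = -1952270/5010311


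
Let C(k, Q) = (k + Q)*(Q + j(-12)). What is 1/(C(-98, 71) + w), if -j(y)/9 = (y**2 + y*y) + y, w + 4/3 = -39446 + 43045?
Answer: 3/206246 ≈ 1.4546e-5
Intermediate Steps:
w = 10793/3 (w = -4/3 + (-39446 + 43045) = -4/3 + 3599 = 10793/3 ≈ 3597.7)
j(y) = -18*y**2 - 9*y (j(y) = -9*((y**2 + y*y) + y) = -9*((y**2 + y**2) + y) = -9*(2*y**2 + y) = -9*(y + 2*y**2) = -18*y**2 - 9*y)
C(k, Q) = (-2484 + Q)*(Q + k) (C(k, Q) = (k + Q)*(Q - 9*(-12)*(1 + 2*(-12))) = (Q + k)*(Q - 9*(-12)*(1 - 24)) = (Q + k)*(Q - 9*(-12)*(-23)) = (Q + k)*(Q - 2484) = (Q + k)*(-2484 + Q) = (-2484 + Q)*(Q + k))
1/(C(-98, 71) + w) = 1/((71**2 - 2484*71 - 2484*(-98) + 71*(-98)) + 10793/3) = 1/((5041 - 176364 + 243432 - 6958) + 10793/3) = 1/(65151 + 10793/3) = 1/(206246/3) = 3/206246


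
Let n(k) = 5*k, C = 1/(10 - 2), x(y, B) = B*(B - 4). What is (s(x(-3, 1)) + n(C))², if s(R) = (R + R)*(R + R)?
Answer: 85849/64 ≈ 1341.4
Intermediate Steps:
x(y, B) = B*(-4 + B)
s(R) = 4*R² (s(R) = (2*R)*(2*R) = 4*R²)
C = ⅛ (C = 1/8 = ⅛ ≈ 0.12500)
(s(x(-3, 1)) + n(C))² = (4*(1*(-4 + 1))² + 5*(⅛))² = (4*(1*(-3))² + 5/8)² = (4*(-3)² + 5/8)² = (4*9 + 5/8)² = (36 + 5/8)² = (293/8)² = 85849/64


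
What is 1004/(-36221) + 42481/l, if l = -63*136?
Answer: -1547306573/310341528 ≈ -4.9858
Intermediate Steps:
l = -8568
1004/(-36221) + 42481/l = 1004/(-36221) + 42481/(-8568) = 1004*(-1/36221) + 42481*(-1/8568) = -1004/36221 - 42481/8568 = -1547306573/310341528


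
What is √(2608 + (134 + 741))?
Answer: 9*√43 ≈ 59.017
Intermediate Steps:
√(2608 + (134 + 741)) = √(2608 + 875) = √3483 = 9*√43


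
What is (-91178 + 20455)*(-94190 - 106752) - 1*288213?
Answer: 14210932853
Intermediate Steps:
(-91178 + 20455)*(-94190 - 106752) - 1*288213 = -70723*(-200942) - 288213 = 14211221066 - 288213 = 14210932853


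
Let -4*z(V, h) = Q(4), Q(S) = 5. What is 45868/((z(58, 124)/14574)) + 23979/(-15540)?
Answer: -2770182089401/5180 ≈ -5.3478e+8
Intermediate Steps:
z(V, h) = -5/4 (z(V, h) = -¼*5 = -5/4)
45868/((z(58, 124)/14574)) + 23979/(-15540) = 45868/((-5/4/14574)) + 23979/(-15540) = 45868/((-5/4*1/14574)) + 23979*(-1/15540) = 45868/(-5/58296) - 7993/5180 = 45868*(-58296/5) - 7993/5180 = -2673920928/5 - 7993/5180 = -2770182089401/5180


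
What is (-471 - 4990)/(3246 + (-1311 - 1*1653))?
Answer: -5461/282 ≈ -19.365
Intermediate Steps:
(-471 - 4990)/(3246 + (-1311 - 1*1653)) = -5461/(3246 + (-1311 - 1653)) = -5461/(3246 - 2964) = -5461/282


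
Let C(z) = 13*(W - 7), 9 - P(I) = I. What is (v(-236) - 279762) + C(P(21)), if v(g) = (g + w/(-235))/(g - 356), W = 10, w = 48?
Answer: -9728752063/34780 ≈ -2.7972e+5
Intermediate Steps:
P(I) = 9 - I
C(z) = 39 (C(z) = 13*(10 - 7) = 13*3 = 39)
v(g) = (-48/235 + g)/(-356 + g) (v(g) = (g + 48/(-235))/(g - 356) = (g + 48*(-1/235))/(-356 + g) = (g - 48/235)/(-356 + g) = (-48/235 + g)/(-356 + g))
(v(-236) - 279762) + C(P(21)) = ((-48/235 - 236)/(-356 - 236) - 279762) + 39 = (-55508/235/(-592) - 279762) + 39 = (-1/592*(-55508/235) - 279762) + 39 = (13877/34780 - 279762) + 39 = -9730108483/34780 + 39 = -9728752063/34780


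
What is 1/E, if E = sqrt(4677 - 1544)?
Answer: sqrt(3133)/3133 ≈ 0.017866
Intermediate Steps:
E = sqrt(3133) ≈ 55.973
1/E = 1/(sqrt(3133)) = sqrt(3133)/3133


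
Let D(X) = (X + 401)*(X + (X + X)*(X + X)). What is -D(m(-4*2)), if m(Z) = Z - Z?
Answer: 0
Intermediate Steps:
m(Z) = 0
D(X) = (401 + X)*(X + 4*X²) (D(X) = (401 + X)*(X + (2*X)*(2*X)) = (401 + X)*(X + 4*X²))
-D(m(-4*2)) = -0*(401 + 4*0² + 1605*0) = -0*(401 + 4*0 + 0) = -0*(401 + 0 + 0) = -0*401 = -1*0 = 0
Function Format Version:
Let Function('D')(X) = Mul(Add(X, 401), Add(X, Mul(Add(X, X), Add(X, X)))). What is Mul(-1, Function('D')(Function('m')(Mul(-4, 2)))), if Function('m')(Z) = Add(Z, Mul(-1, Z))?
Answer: 0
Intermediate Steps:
Function('m')(Z) = 0
Function('D')(X) = Mul(Add(401, X), Add(X, Mul(4, Pow(X, 2)))) (Function('D')(X) = Mul(Add(401, X), Add(X, Mul(Mul(2, X), Mul(2, X)))) = Mul(Add(401, X), Add(X, Mul(4, Pow(X, 2)))))
Mul(-1, Function('D')(Function('m')(Mul(-4, 2)))) = Mul(-1, Mul(0, Add(401, Mul(4, Pow(0, 2)), Mul(1605, 0)))) = Mul(-1, Mul(0, Add(401, Mul(4, 0), 0))) = Mul(-1, Mul(0, Add(401, 0, 0))) = Mul(-1, Mul(0, 401)) = Mul(-1, 0) = 0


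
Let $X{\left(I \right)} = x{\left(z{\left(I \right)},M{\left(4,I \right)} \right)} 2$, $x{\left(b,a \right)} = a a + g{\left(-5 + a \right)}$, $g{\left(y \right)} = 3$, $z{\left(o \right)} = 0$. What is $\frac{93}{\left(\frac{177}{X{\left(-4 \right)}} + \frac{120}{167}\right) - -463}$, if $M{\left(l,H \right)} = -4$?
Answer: $\frac{590178}{2972317} \approx 0.19856$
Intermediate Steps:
$x{\left(b,a \right)} = 3 + a^{2}$ ($x{\left(b,a \right)} = a a + 3 = a^{2} + 3 = 3 + a^{2}$)
$X{\left(I \right)} = 38$ ($X{\left(I \right)} = \left(3 + \left(-4\right)^{2}\right) 2 = \left(3 + 16\right) 2 = 19 \cdot 2 = 38$)
$\frac{93}{\left(\frac{177}{X{\left(-4 \right)}} + \frac{120}{167}\right) - -463} = \frac{93}{\left(\frac{177}{38} + \frac{120}{167}\right) - -463} = \frac{93}{\left(177 \cdot \frac{1}{38} + 120 \cdot \frac{1}{167}\right) + 463} = \frac{93}{\left(\frac{177}{38} + \frac{120}{167}\right) + 463} = \frac{93}{\frac{34119}{6346} + 463} = \frac{93}{\frac{2972317}{6346}} = 93 \cdot \frac{6346}{2972317} = \frac{590178}{2972317}$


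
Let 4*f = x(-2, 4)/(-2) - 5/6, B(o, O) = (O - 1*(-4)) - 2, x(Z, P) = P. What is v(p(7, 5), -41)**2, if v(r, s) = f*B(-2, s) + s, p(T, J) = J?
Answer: 11449/64 ≈ 178.89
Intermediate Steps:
B(o, O) = 2 + O (B(o, O) = (O + 4) - 2 = (4 + O) - 2 = 2 + O)
f = -17/24 (f = (4/(-2) - 5/6)/4 = (4*(-1/2) - 5*1/6)/4 = (-2 - 5/6)/4 = (1/4)*(-17/6) = -17/24 ≈ -0.70833)
v(r, s) = -17/12 + 7*s/24 (v(r, s) = -17*(2 + s)/24 + s = (-17/12 - 17*s/24) + s = -17/12 + 7*s/24)
v(p(7, 5), -41)**2 = (-17/12 + (7/24)*(-41))**2 = (-17/12 - 287/24)**2 = (-107/8)**2 = 11449/64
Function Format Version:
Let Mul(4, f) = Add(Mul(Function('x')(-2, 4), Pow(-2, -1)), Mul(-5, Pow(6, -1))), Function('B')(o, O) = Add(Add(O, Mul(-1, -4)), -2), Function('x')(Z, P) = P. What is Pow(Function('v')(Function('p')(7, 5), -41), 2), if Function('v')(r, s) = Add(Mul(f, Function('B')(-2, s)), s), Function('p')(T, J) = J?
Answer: Rational(11449, 64) ≈ 178.89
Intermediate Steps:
Function('B')(o, O) = Add(2, O) (Function('B')(o, O) = Add(Add(O, 4), -2) = Add(Add(4, O), -2) = Add(2, O))
f = Rational(-17, 24) (f = Mul(Rational(1, 4), Add(Mul(4, Pow(-2, -1)), Mul(-5, Pow(6, -1)))) = Mul(Rational(1, 4), Add(Mul(4, Rational(-1, 2)), Mul(-5, Rational(1, 6)))) = Mul(Rational(1, 4), Add(-2, Rational(-5, 6))) = Mul(Rational(1, 4), Rational(-17, 6)) = Rational(-17, 24) ≈ -0.70833)
Function('v')(r, s) = Add(Rational(-17, 12), Mul(Rational(7, 24), s)) (Function('v')(r, s) = Add(Mul(Rational(-17, 24), Add(2, s)), s) = Add(Add(Rational(-17, 12), Mul(Rational(-17, 24), s)), s) = Add(Rational(-17, 12), Mul(Rational(7, 24), s)))
Pow(Function('v')(Function('p')(7, 5), -41), 2) = Pow(Add(Rational(-17, 12), Mul(Rational(7, 24), -41)), 2) = Pow(Add(Rational(-17, 12), Rational(-287, 24)), 2) = Pow(Rational(-107, 8), 2) = Rational(11449, 64)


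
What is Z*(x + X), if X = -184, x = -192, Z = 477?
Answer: -179352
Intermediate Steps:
Z*(x + X) = 477*(-192 - 184) = 477*(-376) = -179352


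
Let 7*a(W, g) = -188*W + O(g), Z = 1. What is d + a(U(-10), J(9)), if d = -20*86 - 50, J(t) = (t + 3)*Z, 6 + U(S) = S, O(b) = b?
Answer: -9370/7 ≈ -1338.6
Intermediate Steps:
U(S) = -6 + S
J(t) = 3 + t (J(t) = (t + 3)*1 = (3 + t)*1 = 3 + t)
a(W, g) = -188*W/7 + g/7 (a(W, g) = (-188*W + g)/7 = (g - 188*W)/7 = -188*W/7 + g/7)
d = -1770 (d = -1720 - 50 = -1770)
d + a(U(-10), J(9)) = -1770 + (-188*(-6 - 10)/7 + (3 + 9)/7) = -1770 + (-188/7*(-16) + (⅐)*12) = -1770 + (3008/7 + 12/7) = -1770 + 3020/7 = -9370/7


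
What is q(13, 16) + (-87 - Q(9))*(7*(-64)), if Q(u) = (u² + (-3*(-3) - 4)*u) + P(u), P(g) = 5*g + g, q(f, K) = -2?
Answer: 119614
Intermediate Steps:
P(g) = 6*g
Q(u) = u² + 11*u (Q(u) = (u² + (-3*(-3) - 4)*u) + 6*u = (u² + (9 - 4)*u) + 6*u = (u² + 5*u) + 6*u = u² + 11*u)
q(13, 16) + (-87 - Q(9))*(7*(-64)) = -2 + (-87 - 9*(11 + 9))*(7*(-64)) = -2 + (-87 - 9*20)*(-448) = -2 + (-87 - 1*180)*(-448) = -2 + (-87 - 180)*(-448) = -2 - 267*(-448) = -2 + 119616 = 119614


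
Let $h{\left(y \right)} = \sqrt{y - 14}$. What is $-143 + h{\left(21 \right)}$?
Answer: $-143 + \sqrt{7} \approx -140.35$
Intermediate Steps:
$h{\left(y \right)} = \sqrt{-14 + y}$ ($h{\left(y \right)} = \sqrt{y - 14} = \sqrt{-14 + y}$)
$-143 + h{\left(21 \right)} = -143 + \sqrt{-14 + 21} = -143 + \sqrt{7}$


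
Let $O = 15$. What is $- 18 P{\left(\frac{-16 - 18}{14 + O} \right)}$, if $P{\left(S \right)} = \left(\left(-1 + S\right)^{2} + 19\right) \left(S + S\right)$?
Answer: $\frac{24416352}{24389} \approx 1001.1$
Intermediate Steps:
$P{\left(S \right)} = 2 S \left(19 + \left(-1 + S\right)^{2}\right)$ ($P{\left(S \right)} = \left(19 + \left(-1 + S\right)^{2}\right) 2 S = 2 S \left(19 + \left(-1 + S\right)^{2}\right)$)
$- 18 P{\left(\frac{-16 - 18}{14 + O} \right)} = - 18 \cdot 2 \frac{-16 - 18}{14 + 15} \left(19 + \left(-1 + \frac{-16 - 18}{14 + 15}\right)^{2}\right) = - 18 \cdot 2 \left(- \frac{34}{29}\right) \left(19 + \left(-1 - \frac{34}{29}\right)^{2}\right) = - 18 \cdot 2 \left(- \frac{34}{29}\right) \left(19 + \left(- \frac{63}{29}\right)^{2}\right) = - 18 \cdot 2 \left(- \frac{34}{29}\right) \left(19 + \frac{3969}{841}\right) = - 18 \cdot 2 \left(- \frac{34}{29}\right) \frac{19948}{841} = \left(-18\right) \left(- \frac{1356464}{24389}\right) = \frac{24416352}{24389}$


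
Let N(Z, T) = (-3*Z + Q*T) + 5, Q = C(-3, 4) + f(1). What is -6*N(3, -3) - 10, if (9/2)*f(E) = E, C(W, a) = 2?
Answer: 54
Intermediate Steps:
f(E) = 2*E/9
Q = 20/9 (Q = 2 + (2/9)*1 = 2 + 2/9 = 20/9 ≈ 2.2222)
N(Z, T) = 5 - 3*Z + 20*T/9 (N(Z, T) = (-3*Z + 20*T/9) + 5 = 5 - 3*Z + 20*T/9)
-6*N(3, -3) - 10 = -6*(5 - 3*3 + (20/9)*(-3)) - 10 = -6*(5 - 9 - 20/3) - 10 = -6*(-32/3) - 10 = 64 - 10 = 54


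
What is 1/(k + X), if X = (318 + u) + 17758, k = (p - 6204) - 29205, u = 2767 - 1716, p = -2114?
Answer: -1/18396 ≈ -5.4360e-5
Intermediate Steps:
u = 1051
k = -37523 (k = (-2114 - 6204) - 29205 = -8318 - 29205 = -37523)
X = 19127 (X = (318 + 1051) + 17758 = 1369 + 17758 = 19127)
1/(k + X) = 1/(-37523 + 19127) = 1/(-18396) = -1/18396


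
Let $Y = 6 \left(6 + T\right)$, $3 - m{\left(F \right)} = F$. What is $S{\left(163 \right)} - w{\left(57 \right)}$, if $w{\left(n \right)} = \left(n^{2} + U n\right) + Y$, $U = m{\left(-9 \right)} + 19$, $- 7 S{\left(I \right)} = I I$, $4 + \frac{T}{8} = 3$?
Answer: $- \frac{61597}{7} \approx -8799.6$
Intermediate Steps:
$T = -8$ ($T = -32 + 8 \cdot 3 = -32 + 24 = -8$)
$m{\left(F \right)} = 3 - F$
$S{\left(I \right)} = - \frac{I^{2}}{7}$ ($S{\left(I \right)} = - \frac{I I}{7} = - \frac{I^{2}}{7}$)
$Y = -12$ ($Y = 6 \left(6 - 8\right) = 6 \left(-2\right) = -12$)
$U = 31$ ($U = \left(3 - -9\right) + 19 = \left(3 + 9\right) + 19 = 12 + 19 = 31$)
$w{\left(n \right)} = -12 + n^{2} + 31 n$ ($w{\left(n \right)} = \left(n^{2} + 31 n\right) - 12 = -12 + n^{2} + 31 n$)
$S{\left(163 \right)} - w{\left(57 \right)} = - \frac{163^{2}}{7} - \left(-12 + 57^{2} + 31 \cdot 57\right) = \left(- \frac{1}{7}\right) 26569 - \left(-12 + 3249 + 1767\right) = - \frac{26569}{7} - 5004 = - \frac{61597}{7}$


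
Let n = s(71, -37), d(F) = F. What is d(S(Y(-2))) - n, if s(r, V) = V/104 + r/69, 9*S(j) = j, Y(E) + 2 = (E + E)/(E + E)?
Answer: -16885/21528 ≈ -0.78433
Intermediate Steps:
Y(E) = -1 (Y(E) = -2 + (E + E)/(E + E) = -2 + (2*E)/((2*E)) = -2 + (2*E)*(1/(2*E)) = -2 + 1 = -1)
S(j) = j/9
s(r, V) = r/69 + V/104 (s(r, V) = V*(1/104) + r*(1/69) = V/104 + r/69 = r/69 + V/104)
n = 4831/7176 (n = (1/69)*71 + (1/104)*(-37) = 71/69 - 37/104 = 4831/7176 ≈ 0.67322)
d(S(Y(-2))) - n = (⅑)*(-1) - 1*4831/7176 = -⅑ - 4831/7176 = -16885/21528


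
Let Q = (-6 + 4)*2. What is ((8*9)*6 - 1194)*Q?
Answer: 3048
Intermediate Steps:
Q = -4 (Q = -2*2 = -4)
((8*9)*6 - 1194)*Q = ((8*9)*6 - 1194)*(-4) = (72*6 - 1194)*(-4) = (432 - 1194)*(-4) = -762*(-4) = 3048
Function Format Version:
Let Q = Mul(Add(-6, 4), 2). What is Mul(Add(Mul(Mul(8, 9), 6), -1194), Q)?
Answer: 3048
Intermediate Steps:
Q = -4 (Q = Mul(-2, 2) = -4)
Mul(Add(Mul(Mul(8, 9), 6), -1194), Q) = Mul(Add(Mul(Mul(8, 9), 6), -1194), -4) = Mul(Add(Mul(72, 6), -1194), -4) = Mul(Add(432, -1194), -4) = Mul(-762, -4) = 3048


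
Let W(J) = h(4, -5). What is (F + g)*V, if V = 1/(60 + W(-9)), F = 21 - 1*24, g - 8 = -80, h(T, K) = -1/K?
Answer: -375/301 ≈ -1.2458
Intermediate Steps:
g = -72 (g = 8 - 80 = -72)
W(J) = 1/5 (W(J) = -1/(-5) = -1*(-1/5) = 1/5)
F = -3 (F = 21 - 24 = -3)
V = 5/301 (V = 1/(60 + 1/5) = 1/(301/5) = 5/301 ≈ 0.016611)
(F + g)*V = (-3 - 72)*(5/301) = -75*5/301 = -375/301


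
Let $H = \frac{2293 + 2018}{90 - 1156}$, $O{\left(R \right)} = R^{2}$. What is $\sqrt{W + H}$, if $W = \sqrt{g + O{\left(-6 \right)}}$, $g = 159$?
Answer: $\frac{\sqrt{-4595526 + 1136356 \sqrt{195}}}{1066} \approx 3.1496$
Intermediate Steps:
$H = - \frac{4311}{1066}$ ($H = \frac{4311}{-1066} = 4311 \left(- \frac{1}{1066}\right) = - \frac{4311}{1066} \approx -4.0441$)
$W = \sqrt{195}$ ($W = \sqrt{159 + \left(-6\right)^{2}} = \sqrt{159 + 36} = \sqrt{195} \approx 13.964$)
$\sqrt{W + H} = \sqrt{\sqrt{195} - \frac{4311}{1066}} = \sqrt{- \frac{4311}{1066} + \sqrt{195}}$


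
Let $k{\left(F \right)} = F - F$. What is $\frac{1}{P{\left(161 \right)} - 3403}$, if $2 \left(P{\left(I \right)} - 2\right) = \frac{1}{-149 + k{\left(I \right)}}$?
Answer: $- \frac{298}{1013499} \approx -0.00029403$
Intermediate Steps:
$k{\left(F \right)} = 0$
$P{\left(I \right)} = \frac{595}{298}$ ($P{\left(I \right)} = 2 + \frac{1}{2 \left(-149 + 0\right)} = 2 + \frac{1}{2 \left(-149\right)} = 2 + \frac{1}{2} \left(- \frac{1}{149}\right) = 2 - \frac{1}{298} = \frac{595}{298}$)
$\frac{1}{P{\left(161 \right)} - 3403} = \frac{1}{\frac{595}{298} - 3403} = \frac{1}{- \frac{1013499}{298}} = - \frac{298}{1013499}$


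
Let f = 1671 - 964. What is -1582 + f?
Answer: -875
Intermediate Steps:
f = 707
-1582 + f = -1582 + 707 = -875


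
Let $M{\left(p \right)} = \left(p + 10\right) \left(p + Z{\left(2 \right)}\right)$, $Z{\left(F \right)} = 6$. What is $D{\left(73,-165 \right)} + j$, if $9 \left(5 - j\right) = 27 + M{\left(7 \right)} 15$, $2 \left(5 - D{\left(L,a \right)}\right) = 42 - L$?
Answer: $- \frac{2075}{6} \approx -345.83$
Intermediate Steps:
$M{\left(p \right)} = \left(6 + p\right) \left(10 + p\right)$ ($M{\left(p \right)} = \left(p + 10\right) \left(p + 6\right) = \left(10 + p\right) \left(6 + p\right) = \left(6 + p\right) \left(10 + p\right)$)
$D{\left(L,a \right)} = -16 + \frac{L}{2}$ ($D{\left(L,a \right)} = 5 - \frac{42 - L}{2} = 5 + \left(-21 + \frac{L}{2}\right) = -16 + \frac{L}{2}$)
$j = - \frac{1099}{3}$ ($j = 5 - \frac{27 + \left(60 + 7^{2} + 16 \cdot 7\right) 15}{9} = 5 - \frac{27 + \left(60 + 49 + 112\right) 15}{9} = 5 - \frac{27 + 221 \cdot 15}{9} = 5 - \frac{27 + 3315}{9} = 5 - \frac{1114}{3} = - \frac{1099}{3} \approx -366.33$)
$D{\left(73,-165 \right)} + j = \left(-16 + \frac{1}{2} \cdot 73\right) - \frac{1099}{3} = \left(-16 + \frac{73}{2}\right) - \frac{1099}{3} = \frac{41}{2} - \frac{1099}{3} = - \frac{2075}{6}$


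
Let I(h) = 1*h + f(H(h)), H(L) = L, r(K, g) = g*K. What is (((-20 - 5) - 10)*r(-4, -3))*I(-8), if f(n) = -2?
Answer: 4200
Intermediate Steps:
r(K, g) = K*g
I(h) = -2 + h (I(h) = 1*h - 2 = h - 2 = -2 + h)
(((-20 - 5) - 10)*r(-4, -3))*I(-8) = (((-20 - 5) - 10)*(-4*(-3)))*(-2 - 8) = ((-25 - 10)*12)*(-10) = -35*12*(-10) = -420*(-10) = 4200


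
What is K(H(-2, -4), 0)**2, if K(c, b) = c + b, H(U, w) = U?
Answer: 4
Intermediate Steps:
K(c, b) = b + c
K(H(-2, -4), 0)**2 = (0 - 2)**2 = (-2)**2 = 4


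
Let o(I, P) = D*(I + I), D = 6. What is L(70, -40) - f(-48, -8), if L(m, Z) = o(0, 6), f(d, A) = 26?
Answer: -26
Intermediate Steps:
o(I, P) = 12*I (o(I, P) = 6*(I + I) = 6*(2*I) = 12*I)
L(m, Z) = 0 (L(m, Z) = 12*0 = 0)
L(70, -40) - f(-48, -8) = 0 - 1*26 = 0 - 26 = -26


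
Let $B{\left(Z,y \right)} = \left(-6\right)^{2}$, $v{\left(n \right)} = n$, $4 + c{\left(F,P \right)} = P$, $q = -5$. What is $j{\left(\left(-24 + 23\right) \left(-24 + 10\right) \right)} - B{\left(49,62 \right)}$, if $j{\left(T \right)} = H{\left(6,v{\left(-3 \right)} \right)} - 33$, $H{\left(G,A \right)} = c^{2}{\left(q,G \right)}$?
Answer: $-65$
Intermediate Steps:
$c{\left(F,P \right)} = -4 + P$
$H{\left(G,A \right)} = \left(-4 + G\right)^{2}$
$B{\left(Z,y \right)} = 36$
$j{\left(T \right)} = -29$ ($j{\left(T \right)} = \left(-4 + 6\right)^{2} - 33 = 2^{2} - 33 = 4 - 33 = -29$)
$j{\left(\left(-24 + 23\right) \left(-24 + 10\right) \right)} - B{\left(49,62 \right)} = -29 - 36 = -65$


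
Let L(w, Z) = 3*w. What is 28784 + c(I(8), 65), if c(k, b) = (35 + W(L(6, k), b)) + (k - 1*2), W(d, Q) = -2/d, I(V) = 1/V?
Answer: 2074825/72 ≈ 28817.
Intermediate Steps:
c(k, b) = 296/9 + k (c(k, b) = (35 - 2/(3*6)) + (k - 1*2) = (35 - 2/18) + (k - 2) = (35 - 2*1/18) + (-2 + k) = (35 - ⅑) + (-2 + k) = 314/9 + (-2 + k) = 296/9 + k)
28784 + c(I(8), 65) = 28784 + (296/9 + 1/8) = 28784 + (296/9 + ⅛) = 28784 + 2377/72 = 2074825/72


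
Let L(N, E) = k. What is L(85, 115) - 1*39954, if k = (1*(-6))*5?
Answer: -39984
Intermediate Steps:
k = -30 (k = -6*5 = -30)
L(N, E) = -30
L(85, 115) - 1*39954 = -30 - 1*39954 = -30 - 39954 = -39984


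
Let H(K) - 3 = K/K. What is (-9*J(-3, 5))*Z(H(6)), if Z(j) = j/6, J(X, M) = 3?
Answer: -18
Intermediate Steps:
H(K) = 4 (H(K) = 3 + K/K = 3 + 1 = 4)
Z(j) = j/6 (Z(j) = j*(⅙) = j/6)
(-9*J(-3, 5))*Z(H(6)) = (-9*3)*((⅙)*4) = -27*⅔ = -18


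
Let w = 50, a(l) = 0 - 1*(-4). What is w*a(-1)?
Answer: 200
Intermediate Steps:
a(l) = 4 (a(l) = 0 + 4 = 4)
w*a(-1) = 50*4 = 200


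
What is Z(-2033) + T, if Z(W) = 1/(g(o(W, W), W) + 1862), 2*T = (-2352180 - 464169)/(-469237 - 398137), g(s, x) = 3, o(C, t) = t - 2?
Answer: 5254225633/3235305020 ≈ 1.6240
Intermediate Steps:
o(C, t) = -2 + t
T = 2816349/1734748 (T = ((-2352180 - 464169)/(-469237 - 398137))/2 = (-2816349/(-867374))/2 = (-2816349*(-1/867374))/2 = (½)*(2816349/867374) = 2816349/1734748 ≈ 1.6235)
Z(W) = 1/1865 (Z(W) = 1/(3 + 1862) = 1/1865)
Z(-2033) + T = 1/1865 + 2816349/1734748 = 5254225633/3235305020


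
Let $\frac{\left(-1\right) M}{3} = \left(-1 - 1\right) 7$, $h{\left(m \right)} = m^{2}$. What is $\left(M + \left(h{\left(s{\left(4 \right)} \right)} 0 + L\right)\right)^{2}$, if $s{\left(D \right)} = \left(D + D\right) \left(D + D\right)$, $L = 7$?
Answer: $2401$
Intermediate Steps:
$s{\left(D \right)} = 4 D^{2}$ ($s{\left(D \right)} = 2 D 2 D = 4 D^{2}$)
$M = 42$ ($M = - 3 \left(-1 - 1\right) 7 = - 3 \left(\left(-2\right) 7\right) = \left(-3\right) \left(-14\right) = 42$)
$\left(M + \left(h{\left(s{\left(4 \right)} \right)} 0 + L\right)\right)^{2} = \left(42 + \left(\left(4 \cdot 4^{2}\right)^{2} \cdot 0 + 7\right)\right)^{2} = \left(42 + \left(\left(4 \cdot 16\right)^{2} \cdot 0 + 7\right)\right)^{2} = \left(42 + \left(64^{2} \cdot 0 + 7\right)\right)^{2} = \left(42 + \left(4096 \cdot 0 + 7\right)\right)^{2} = \left(42 + \left(0 + 7\right)\right)^{2} = \left(42 + 7\right)^{2} = 49^{2} = 2401$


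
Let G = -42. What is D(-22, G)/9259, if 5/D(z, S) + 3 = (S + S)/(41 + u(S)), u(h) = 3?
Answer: -55/499986 ≈ -0.00011000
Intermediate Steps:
D(z, S) = 5/(-3 + S/22) (D(z, S) = 5/(-3 + (S + S)/(41 + 3)) = 5/(-3 + (2*S)/44) = 5/(-3 + (2*S)*(1/44)) = 5/(-3 + S/22))
D(-22, G)/9259 = (110/(-66 - 42))/9259 = (110/(-108))*(1/9259) = (110*(-1/108))*(1/9259) = -55/54*1/9259 = -55/499986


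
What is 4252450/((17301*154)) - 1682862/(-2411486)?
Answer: 47852155006/20860559643 ≈ 2.2939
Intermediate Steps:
4252450/((17301*154)) - 1682862/(-2411486) = 4252450/2664354 - 1682862*(-1/2411486) = 4252450*(1/2664354) + 841431/1205743 = 2126225/1332177 + 841431/1205743 = 47852155006/20860559643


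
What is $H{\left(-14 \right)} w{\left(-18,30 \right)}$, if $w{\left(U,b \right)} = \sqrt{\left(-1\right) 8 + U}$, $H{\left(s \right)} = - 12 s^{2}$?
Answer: $- 2352 i \sqrt{26} \approx - 11993.0 i$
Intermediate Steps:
$w{\left(U,b \right)} = \sqrt{-8 + U}$
$H{\left(-14 \right)} w{\left(-18,30 \right)} = - 12 \left(-14\right)^{2} \sqrt{-8 - 18} = \left(-12\right) 196 \sqrt{-26} = - 2352 i \sqrt{26}$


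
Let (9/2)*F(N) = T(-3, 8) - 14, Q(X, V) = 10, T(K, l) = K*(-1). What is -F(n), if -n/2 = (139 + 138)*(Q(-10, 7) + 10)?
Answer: 22/9 ≈ 2.4444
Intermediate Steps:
T(K, l) = -K
n = -11080 (n = -2*(139 + 138)*(10 + 10) = -554*20 = -2*5540 = -11080)
F(N) = -22/9 (F(N) = 2*(-1*(-3) - 14)/9 = 2*(3 - 14)/9 = (2/9)*(-11) = -22/9)
-F(n) = -1*(-22/9) = 22/9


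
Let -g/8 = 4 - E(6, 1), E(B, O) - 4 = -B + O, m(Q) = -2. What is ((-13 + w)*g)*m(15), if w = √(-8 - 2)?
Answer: -1040 + 80*I*√10 ≈ -1040.0 + 252.98*I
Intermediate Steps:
E(B, O) = 4 + O - B (E(B, O) = 4 + (-B + O) = 4 + (O - B) = 4 + O - B)
w = I*√10 (w = √(-10) = I*√10 ≈ 3.1623*I)
g = -40 (g = -8*(4 - (4 + 1 - 1*6)) = -8*(4 - (4 + 1 - 6)) = -8*(4 - 1*(-1)) = -8*(4 + 1) = -8*5 = -40)
((-13 + w)*g)*m(15) = ((-13 + I*√10)*(-40))*(-2) = (520 - 40*I*√10)*(-2) = -1040 + 80*I*√10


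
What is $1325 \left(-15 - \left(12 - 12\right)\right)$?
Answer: $-19875$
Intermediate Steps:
$1325 \left(-15 - \left(12 - 12\right)\right) = 1325 \left(-15 - 0\right) = 1325 \left(-15 + 0\right) = 1325 \left(-15\right) = -19875$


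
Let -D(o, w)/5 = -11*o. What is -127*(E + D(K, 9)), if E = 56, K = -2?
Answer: 6858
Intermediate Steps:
D(o, w) = 55*o (D(o, w) = -(-55)*o = 55*o)
-127*(E + D(K, 9)) = -127*(56 + 55*(-2)) = -127*(56 - 110) = -127*(-54) = 6858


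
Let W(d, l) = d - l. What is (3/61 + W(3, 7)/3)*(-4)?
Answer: 940/183 ≈ 5.1366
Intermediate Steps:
(3/61 + W(3, 7)/3)*(-4) = (3/61 + (3 - 1*7)/3)*(-4) = (3*(1/61) + (3 - 7)*(1/3))*(-4) = (3/61 - 4*1/3)*(-4) = (3/61 - 4/3)*(-4) = -235/183*(-4) = 940/183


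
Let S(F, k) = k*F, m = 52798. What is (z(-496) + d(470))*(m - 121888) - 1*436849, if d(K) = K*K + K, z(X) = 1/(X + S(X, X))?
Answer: -125173380981719/8184 ≈ -1.5295e+10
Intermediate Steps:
S(F, k) = F*k
z(X) = 1/(X + X**2) (z(X) = 1/(X + X*X) = 1/(X + X**2))
d(K) = K + K**2 (d(K) = K**2 + K = K + K**2)
(z(-496) + d(470))*(m - 121888) - 1*436849 = (1/((-496)*(1 - 496)) + 470*(1 + 470))*(52798 - 121888) - 1*436849 = (-1/496/(-495) + 470*471)*(-69090) - 436849 = (-1/496*(-1/495) + 221370)*(-69090) - 436849 = (1/245520 + 221370)*(-69090) - 436849 = (54350762401/245520)*(-69090) - 436849 = -125169805809503/8184 - 436849 = -125173380981719/8184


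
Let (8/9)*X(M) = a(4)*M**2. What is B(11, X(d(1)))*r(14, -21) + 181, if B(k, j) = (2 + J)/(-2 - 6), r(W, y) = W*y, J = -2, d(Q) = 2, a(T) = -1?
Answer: 181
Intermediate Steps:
X(M) = -9*M**2/8 (X(M) = 9*(-M**2)/8 = -9*M**2/8)
B(k, j) = 0 (B(k, j) = (2 - 2)/(-2 - 6) = 0/(-8) = 0*(-1/8) = 0)
B(11, X(d(1)))*r(14, -21) + 181 = 0*(14*(-21)) + 181 = 0*(-294) + 181 = 0 + 181 = 181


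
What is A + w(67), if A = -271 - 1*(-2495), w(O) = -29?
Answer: 2195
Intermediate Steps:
A = 2224 (A = -271 + 2495 = 2224)
A + w(67) = 2224 - 29 = 2195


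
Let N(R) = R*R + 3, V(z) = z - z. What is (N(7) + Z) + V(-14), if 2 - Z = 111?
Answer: -57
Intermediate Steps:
Z = -109 (Z = 2 - 1*111 = 2 - 111 = -109)
V(z) = 0
N(R) = 3 + R² (N(R) = R² + 3 = 3 + R²)
(N(7) + Z) + V(-14) = ((3 + 7²) - 109) + 0 = ((3 + 49) - 109) + 0 = (52 - 109) + 0 = -57 + 0 = -57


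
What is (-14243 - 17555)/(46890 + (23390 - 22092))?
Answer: -15899/24094 ≈ -0.65987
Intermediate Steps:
(-14243 - 17555)/(46890 + (23390 - 22092)) = -31798/(46890 + 1298) = -31798/48188 = -31798*1/48188 = -15899/24094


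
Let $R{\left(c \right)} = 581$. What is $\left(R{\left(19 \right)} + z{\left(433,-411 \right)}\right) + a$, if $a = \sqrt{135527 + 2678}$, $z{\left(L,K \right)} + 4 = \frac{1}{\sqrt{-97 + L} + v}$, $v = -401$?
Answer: $\frac{92587904}{160465} + \sqrt{138205} - \frac{4 \sqrt{21}}{160465} \approx 948.76$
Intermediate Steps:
$z{\left(L,K \right)} = -4 + \frac{1}{-401 + \sqrt{-97 + L}}$ ($z{\left(L,K \right)} = -4 + \frac{1}{\sqrt{-97 + L} - 401} = -4 + \frac{1}{-401 + \sqrt{-97 + L}}$)
$a = \sqrt{138205} \approx 371.76$
$\left(R{\left(19 \right)} + z{\left(433,-411 \right)}\right) + a = \left(581 + \frac{1605 - 4 \sqrt{-97 + 433}}{-401 + \sqrt{-97 + 433}}\right) + \sqrt{138205} = \left(581 + \frac{1605 - 4 \sqrt{336}}{-401 + \sqrt{336}}\right) + \sqrt{138205} = \left(581 + \frac{1605 - 4 \cdot 4 \sqrt{21}}{-401 + 4 \sqrt{21}}\right) + \sqrt{138205} = \left(581 + \frac{1605 - 16 \sqrt{21}}{-401 + 4 \sqrt{21}}\right) + \sqrt{138205} = 581 + \sqrt{138205} + \frac{1605 - 16 \sqrt{21}}{-401 + 4 \sqrt{21}}$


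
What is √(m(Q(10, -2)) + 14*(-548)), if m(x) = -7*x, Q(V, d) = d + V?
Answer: 4*I*√483 ≈ 87.909*I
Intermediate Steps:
Q(V, d) = V + d
√(m(Q(10, -2)) + 14*(-548)) = √(-7*(10 - 2) + 14*(-548)) = √(-7*8 - 7672) = √(-56 - 7672) = √(-7728) = 4*I*√483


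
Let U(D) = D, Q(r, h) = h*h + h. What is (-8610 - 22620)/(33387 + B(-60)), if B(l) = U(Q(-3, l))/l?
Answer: -15615/16664 ≈ -0.93705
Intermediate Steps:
Q(r, h) = h + h**2 (Q(r, h) = h**2 + h = h + h**2)
B(l) = 1 + l (B(l) = (l*(1 + l))/l = 1 + l)
(-8610 - 22620)/(33387 + B(-60)) = (-8610 - 22620)/(33387 + (1 - 60)) = -31230/(33387 - 59) = -31230/33328 = -31230*1/33328 = -15615/16664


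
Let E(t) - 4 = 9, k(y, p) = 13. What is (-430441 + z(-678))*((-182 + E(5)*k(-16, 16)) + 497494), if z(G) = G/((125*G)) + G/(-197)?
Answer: -5273062136336118/24625 ≈ -2.1413e+11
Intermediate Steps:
E(t) = 13 (E(t) = 4 + 9 = 13)
z(G) = 1/125 - G/197 (z(G) = G*(1/(125*G)) + G*(-1/197) = 1/125 - G/197)
(-430441 + z(-678))*((-182 + E(5)*k(-16, 16)) + 497494) = (-430441 + (1/125 - 1/197*(-678)))*((-182 + 13*13) + 497494) = (-430441 + (1/125 + 678/197))*((-182 + 169) + 497494) = (-430441 + 84947/24625)*(-13 + 497494) = -10599524678/24625*497481 = -5273062136336118/24625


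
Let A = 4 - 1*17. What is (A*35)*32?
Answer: -14560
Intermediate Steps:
A = -13 (A = 4 - 17 = -13)
(A*35)*32 = -13*35*32 = -455*32 = -14560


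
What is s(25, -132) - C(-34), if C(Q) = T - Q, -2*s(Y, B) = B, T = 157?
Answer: -125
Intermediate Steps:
s(Y, B) = -B/2
C(Q) = 157 - Q
s(25, -132) - C(-34) = -1/2*(-132) - (157 - 1*(-34)) = 66 - (157 + 34) = 66 - 1*191 = 66 - 191 = -125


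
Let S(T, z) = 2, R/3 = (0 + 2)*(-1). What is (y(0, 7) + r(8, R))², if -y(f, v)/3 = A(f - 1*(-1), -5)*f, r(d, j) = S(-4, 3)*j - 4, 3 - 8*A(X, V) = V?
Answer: 256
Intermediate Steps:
A(X, V) = 3/8 - V/8
R = -6 (R = 3*((0 + 2)*(-1)) = 3*(2*(-1)) = 3*(-2) = -6)
r(d, j) = -4 + 2*j (r(d, j) = 2*j - 4 = -4 + 2*j)
y(f, v) = -3*f (y(f, v) = -3*(3/8 - ⅛*(-5))*f = -3*(3/8 + 5/8)*f = -3*f)
(y(0, 7) + r(8, R))² = (-3*0 + (-4 + 2*(-6)))² = (0 + (-4 - 12))² = (0 - 16)² = (-16)² = 256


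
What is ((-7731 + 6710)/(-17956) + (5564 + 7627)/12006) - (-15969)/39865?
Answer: 33267639457/21378323820 ≈ 1.5561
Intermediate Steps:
((-7731 + 6710)/(-17956) + (5564 + 7627)/12006) - (-15969)/39865 = (-1021*(-1/17956) + 13191*(1/12006)) - (-15969)/39865 = (1021/17956 + 4397/4002) - 1*(-15969/39865) = 41519287/35929956 + 15969/39865 = 33267639457/21378323820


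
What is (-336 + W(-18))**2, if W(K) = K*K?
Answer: 144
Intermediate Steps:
W(K) = K**2
(-336 + W(-18))**2 = (-336 + (-18)**2)**2 = (-336 + 324)**2 = (-12)**2 = 144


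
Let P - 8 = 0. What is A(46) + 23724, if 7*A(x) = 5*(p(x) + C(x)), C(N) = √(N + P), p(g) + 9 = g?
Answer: 166253/7 + 15*√6/7 ≈ 23756.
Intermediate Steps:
P = 8 (P = 8 + 0 = 8)
p(g) = -9 + g
C(N) = √(8 + N) (C(N) = √(N + 8) = √(8 + N))
A(x) = -45/7 + 5*x/7 + 5*√(8 + x)/7 (A(x) = (5*((-9 + x) + √(8 + x)))/7 = (5*(-9 + x + √(8 + x)))/7 = (-45 + 5*x + 5*√(8 + x))/7 = -45/7 + 5*x/7 + 5*√(8 + x)/7)
A(46) + 23724 = (-45/7 + (5/7)*46 + 5*√(8 + 46)/7) + 23724 = (-45/7 + 230/7 + 5*√54/7) + 23724 = (-45/7 + 230/7 + 5*(3*√6)/7) + 23724 = (-45/7 + 230/7 + 15*√6/7) + 23724 = (185/7 + 15*√6/7) + 23724 = 166253/7 + 15*√6/7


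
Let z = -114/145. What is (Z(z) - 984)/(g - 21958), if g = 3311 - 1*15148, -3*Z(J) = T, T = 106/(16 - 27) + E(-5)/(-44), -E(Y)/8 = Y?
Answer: 32356/1115235 ≈ 0.029013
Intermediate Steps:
E(Y) = -8*Y
z = -114/145 (z = -114*1/145 = -114/145 ≈ -0.78621)
T = -116/11 (T = 106/(16 - 27) - 8*(-5)/(-44) = 106/(-11) + 40*(-1/44) = 106*(-1/11) - 10/11 = -106/11 - 10/11 = -116/11 ≈ -10.545)
Z(J) = 116/33 (Z(J) = -1/3*(-116/11) = 116/33)
g = -11837 (g = 3311 - 15148 = -11837)
(Z(z) - 984)/(g - 21958) = (116/33 - 984)/(-11837 - 21958) = -32356/33/(-33795) = -32356/33*(-1/33795) = 32356/1115235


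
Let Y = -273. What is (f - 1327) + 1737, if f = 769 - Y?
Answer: 1452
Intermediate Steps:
f = 1042 (f = 769 - 1*(-273) = 769 + 273 = 1042)
(f - 1327) + 1737 = (1042 - 1327) + 1737 = -285 + 1737 = 1452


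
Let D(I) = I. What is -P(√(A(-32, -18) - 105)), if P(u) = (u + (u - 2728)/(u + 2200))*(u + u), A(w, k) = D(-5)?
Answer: 44*(-11005*I + 129*√110)/(√110 - 2200*I) ≈ 220.22 + 26.009*I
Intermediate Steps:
A(w, k) = -5
P(u) = 2*u*(u + (-2728 + u)/(2200 + u)) (P(u) = (u + (-2728 + u)/(2200 + u))*(2*u) = 2*u*(u + (-2728 + u)/(2200 + u)))
-P(√(A(-32, -18) - 105)) = -2*√(-5 - 105)*(-2728 + (√(-5 - 105))² + 2201*√(-5 - 105))/(2200 + √(-5 - 105)) = -2*√(-110)*(-2728 + (√(-110))² + 2201*√(-110))/(2200 + √(-110)) = -2*I*√110*(-2728 + (I*√110)² + 2201*(I*√110))/(2200 + I*√110) = -2*I*√110*(-2728 - 110 + 2201*I*√110)/(2200 + I*√110) = -2*I*√110*(-2838 + 2201*I*√110)/(2200 + I*√110)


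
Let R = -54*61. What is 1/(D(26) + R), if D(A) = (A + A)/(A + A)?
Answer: -1/3293 ≈ -0.00030367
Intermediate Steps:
D(A) = 1 (D(A) = (2*A)/((2*A)) = (2*A)*(1/(2*A)) = 1)
R = -3294
1/(D(26) + R) = 1/(1 - 3294) = 1/(-3293) = -1/3293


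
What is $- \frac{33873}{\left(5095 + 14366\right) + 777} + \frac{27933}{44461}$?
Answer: $- \frac{313573133}{299933906} \approx -1.0455$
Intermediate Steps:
$- \frac{33873}{\left(5095 + 14366\right) + 777} + \frac{27933}{44461} = - \frac{33873}{19461 + 777} + 27933 \cdot \frac{1}{44461} = - \frac{33873}{20238} + \frac{27933}{44461} = \left(-33873\right) \frac{1}{20238} + \frac{27933}{44461} = - \frac{11291}{6746} + \frac{27933}{44461} = - \frac{313573133}{299933906}$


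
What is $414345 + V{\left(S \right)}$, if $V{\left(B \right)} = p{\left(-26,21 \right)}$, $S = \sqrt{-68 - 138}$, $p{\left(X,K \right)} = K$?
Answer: $414366$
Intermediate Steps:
$S = i \sqrt{206}$ ($S = \sqrt{-206} = i \sqrt{206} \approx 14.353 i$)
$V{\left(B \right)} = 21$
$414345 + V{\left(S \right)} = 414345 + 21 = 414366$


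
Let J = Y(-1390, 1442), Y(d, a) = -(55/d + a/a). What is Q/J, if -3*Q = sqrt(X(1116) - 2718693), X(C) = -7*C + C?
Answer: 278*I*sqrt(302821)/267 ≈ 572.96*I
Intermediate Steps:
X(C) = -6*C
Y(d, a) = -1 - 55/d (Y(d, a) = -(55/d + 1) = -(1 + 55/d) = -1 - 55/d)
J = -267/278 (J = (-55 - 1*(-1390))/(-1390) = -(-55 + 1390)/1390 = -1/1390*1335 = -267/278 ≈ -0.96043)
Q = -I*sqrt(302821) (Q = -sqrt(-6*1116 - 2718693)/3 = -sqrt(-6696 - 2718693)/3 = -I*sqrt(302821) ≈ -550.29*I)
Q/J = (-I*sqrt(302821))/(-267/278) = -I*sqrt(302821)*(-278/267) = 278*I*sqrt(302821)/267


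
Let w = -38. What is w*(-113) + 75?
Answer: 4369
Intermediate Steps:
w*(-113) + 75 = -38*(-113) + 75 = 4294 + 75 = 4369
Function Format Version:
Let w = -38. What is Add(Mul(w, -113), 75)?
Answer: 4369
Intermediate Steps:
Add(Mul(w, -113), 75) = Add(Mul(-38, -113), 75) = Add(4294, 75) = 4369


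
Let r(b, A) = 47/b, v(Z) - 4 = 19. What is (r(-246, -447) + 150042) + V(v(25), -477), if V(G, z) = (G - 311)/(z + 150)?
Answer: 4023244681/26814 ≈ 1.5004e+5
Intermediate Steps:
v(Z) = 23 (v(Z) = 4 + 19 = 23)
V(G, z) = (-311 + G)/(150 + z)
(r(-246, -447) + 150042) + V(v(25), -477) = (47/(-246) + 150042) + (-311 + 23)/(150 - 477) = (47*(-1/246) + 150042) - 288/(-327) = (-47/246 + 150042) - 1/327*(-288) = 36910285/246 + 96/109 = 4023244681/26814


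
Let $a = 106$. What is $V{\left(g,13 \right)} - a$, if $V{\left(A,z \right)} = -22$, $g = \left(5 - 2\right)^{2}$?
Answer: $-128$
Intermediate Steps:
$g = 9$ ($g = 3^{2} = 9$)
$V{\left(g,13 \right)} - a = -22 - 106 = -128$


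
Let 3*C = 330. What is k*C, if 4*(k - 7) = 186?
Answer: 5885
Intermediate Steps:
k = 107/2 (k = 7 + (¼)*186 = 7 + 93/2 = 107/2 ≈ 53.500)
C = 110 (C = (⅓)*330 = 110)
k*C = (107/2)*110 = 5885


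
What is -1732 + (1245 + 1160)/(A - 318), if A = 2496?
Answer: -3769891/2178 ≈ -1730.9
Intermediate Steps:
-1732 + (1245 + 1160)/(A - 318) = -1732 + (1245 + 1160)/(2496 - 318) = -1732 + 2405/2178 = -3769891/2178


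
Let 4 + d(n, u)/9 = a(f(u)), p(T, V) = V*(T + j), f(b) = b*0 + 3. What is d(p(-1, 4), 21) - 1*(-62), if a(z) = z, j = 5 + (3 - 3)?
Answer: 53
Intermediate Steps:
f(b) = 3 (f(b) = 0 + 3 = 3)
j = 5 (j = 5 + 0 = 5)
p(T, V) = V*(5 + T) (p(T, V) = V*(T + 5) = V*(5 + T))
d(n, u) = -9 (d(n, u) = -36 + 9*3 = -36 + 27 = -9)
d(p(-1, 4), 21) - 1*(-62) = -9 - 1*(-62) = -9 + 62 = 53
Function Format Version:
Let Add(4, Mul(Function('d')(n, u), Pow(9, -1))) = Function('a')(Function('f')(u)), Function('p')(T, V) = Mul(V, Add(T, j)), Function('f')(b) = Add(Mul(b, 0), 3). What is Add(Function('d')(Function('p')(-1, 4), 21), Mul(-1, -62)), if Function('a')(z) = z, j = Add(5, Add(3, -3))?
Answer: 53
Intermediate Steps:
Function('f')(b) = 3 (Function('f')(b) = Add(0, 3) = 3)
j = 5 (j = Add(5, 0) = 5)
Function('p')(T, V) = Mul(V, Add(5, T)) (Function('p')(T, V) = Mul(V, Add(T, 5)) = Mul(V, Add(5, T)))
Function('d')(n, u) = -9 (Function('d')(n, u) = Add(-36, Mul(9, 3)) = Add(-36, 27) = -9)
Add(Function('d')(Function('p')(-1, 4), 21), Mul(-1, -62)) = Add(-9, Mul(-1, -62)) = Add(-9, 62) = 53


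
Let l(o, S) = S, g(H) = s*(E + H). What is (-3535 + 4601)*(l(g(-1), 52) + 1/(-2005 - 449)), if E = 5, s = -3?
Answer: 68014531/1227 ≈ 55432.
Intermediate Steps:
g(H) = -15 - 3*H (g(H) = -3*(5 + H) = -15 - 3*H)
(-3535 + 4601)*(l(g(-1), 52) + 1/(-2005 - 449)) = (-3535 + 4601)*(52 + 1/(-2005 - 449)) = 1066*(52 + 1/(-2454)) = 1066*(52 - 1/2454) = 1066*(127607/2454) = 68014531/1227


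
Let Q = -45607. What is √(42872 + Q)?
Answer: I*√2735 ≈ 52.297*I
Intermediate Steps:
√(42872 + Q) = √(42872 - 45607) = √(-2735) = I*√2735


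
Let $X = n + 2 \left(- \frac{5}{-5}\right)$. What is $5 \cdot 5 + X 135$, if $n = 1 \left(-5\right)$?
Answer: $-380$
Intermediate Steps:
$n = -5$
$X = -3$ ($X = -5 + 2 \left(- \frac{5}{-5}\right) = -5 + 2 \left(\left(-5\right) \left(- \frac{1}{5}\right)\right) = -5 + 2 \cdot 1 = -5 + 2 = -3$)
$5 \cdot 5 + X 135 = 5 \cdot 5 - 405 = 25 - 405 = -380$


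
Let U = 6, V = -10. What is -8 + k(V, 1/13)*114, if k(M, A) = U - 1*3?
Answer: 334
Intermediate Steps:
k(M, A) = 3 (k(M, A) = 6 - 1*3 = 6 - 3 = 3)
-8 + k(V, 1/13)*114 = -8 + 3*114 = -8 + 342 = 334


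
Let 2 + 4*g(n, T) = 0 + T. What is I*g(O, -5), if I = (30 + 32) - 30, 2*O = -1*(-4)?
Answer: -56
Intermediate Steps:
O = 2 (O = (-1*(-4))/2 = (½)*4 = 2)
g(n, T) = -½ + T/4 (g(n, T) = -½ + (0 + T)/4 = -½ + T/4)
I = 32 (I = 62 - 30 = 32)
I*g(O, -5) = 32*(-½ + (¼)*(-5)) = 32*(-½ - 5/4) = 32*(-7/4) = -56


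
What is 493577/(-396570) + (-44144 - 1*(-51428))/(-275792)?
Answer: -17376650483/13671354180 ≈ -1.2710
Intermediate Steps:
493577/(-396570) + (-44144 - 1*(-51428))/(-275792) = 493577*(-1/396570) + (-44144 + 51428)*(-1/275792) = -493577/396570 + 7284*(-1/275792) = -493577/396570 - 1821/68948 = -17376650483/13671354180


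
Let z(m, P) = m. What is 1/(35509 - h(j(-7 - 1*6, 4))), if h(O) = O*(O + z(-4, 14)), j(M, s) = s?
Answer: 1/35509 ≈ 2.8162e-5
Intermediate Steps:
h(O) = O*(-4 + O) (h(O) = O*(O - 4) = O*(-4 + O))
1/(35509 - h(j(-7 - 1*6, 4))) = 1/(35509 - 4*(-4 + 4)) = 1/(35509 - 4*0) = 1/(35509 - 1*0) = 1/(35509 + 0) = 1/35509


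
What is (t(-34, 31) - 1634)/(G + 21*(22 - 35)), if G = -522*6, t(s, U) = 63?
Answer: 1571/3405 ≈ 0.46138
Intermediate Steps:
G = -3132
(t(-34, 31) - 1634)/(G + 21*(22 - 35)) = (63 - 1634)/(-3132 + 21*(22 - 35)) = -1571/(-3132 + 21*(-13)) = -1571/(-3132 - 273) = -1571/(-3405) = -1571*(-1/3405) = 1571/3405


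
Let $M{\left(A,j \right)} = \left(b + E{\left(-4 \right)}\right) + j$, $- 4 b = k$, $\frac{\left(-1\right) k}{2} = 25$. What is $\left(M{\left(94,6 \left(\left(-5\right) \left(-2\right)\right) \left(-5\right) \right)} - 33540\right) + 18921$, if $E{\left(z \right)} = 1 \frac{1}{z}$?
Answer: $- \frac{59627}{4} \approx -14907.0$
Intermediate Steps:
$E{\left(z \right)} = \frac{1}{z}$
$k = -50$ ($k = \left(-2\right) 25 = -50$)
$b = \frac{25}{2}$ ($b = \left(- \frac{1}{4}\right) \left(-50\right) = \frac{25}{2} \approx 12.5$)
$M{\left(A,j \right)} = \frac{49}{4} + j$ ($M{\left(A,j \right)} = \left(\frac{25}{2} + \frac{1}{-4}\right) + j = \left(\frac{25}{2} - \frac{1}{4}\right) + j = \frac{49}{4} + j$)
$\left(M{\left(94,6 \left(\left(-5\right) \left(-2\right)\right) \left(-5\right) \right)} - 33540\right) + 18921 = \left(\left(\frac{49}{4} + 6 \left(\left(-5\right) \left(-2\right)\right) \left(-5\right)\right) - 33540\right) + 18921 = \left(\left(\frac{49}{4} + 6 \cdot 10 \left(-5\right)\right) - 33540\right) + 18921 = \left(\left(\frac{49}{4} + 60 \left(-5\right)\right) - 33540\right) + 18921 = \left(\left(\frac{49}{4} - 300\right) - 33540\right) + 18921 = \left(- \frac{1151}{4} - 33540\right) + 18921 = - \frac{135311}{4} + 18921 = - \frac{59627}{4}$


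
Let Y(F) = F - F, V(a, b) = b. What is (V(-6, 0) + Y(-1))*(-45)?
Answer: 0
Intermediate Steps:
Y(F) = 0
(V(-6, 0) + Y(-1))*(-45) = (0 + 0)*(-45) = 0*(-45) = 0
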